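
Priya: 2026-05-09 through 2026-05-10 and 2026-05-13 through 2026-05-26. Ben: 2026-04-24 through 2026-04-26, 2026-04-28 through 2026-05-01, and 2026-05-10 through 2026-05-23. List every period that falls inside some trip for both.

2026-05-09 through 2026-05-10 ∩ B → 2026-05-10 through 2026-05-10.
2026-05-13 through 2026-05-26 ∩ B → 2026-05-13 through 2026-05-23.

2026-05-10 through 2026-05-10, 2026-05-13 through 2026-05-23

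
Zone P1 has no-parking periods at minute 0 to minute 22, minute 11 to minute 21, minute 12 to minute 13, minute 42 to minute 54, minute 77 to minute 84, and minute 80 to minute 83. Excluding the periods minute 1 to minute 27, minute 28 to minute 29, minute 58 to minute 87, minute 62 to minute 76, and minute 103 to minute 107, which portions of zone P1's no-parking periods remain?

minute 0 to minute 1, minute 42 to minute 54

A, merged: minute 0 to minute 22, minute 42 to minute 54, minute 77 to minute 84.
B, merged: minute 1 to minute 27, minute 28 to minute 29, minute 58 to minute 87, minute 103 to minute 107.
minute 0 to minute 22 minus B → minute 0 to minute 1.
minute 42 to minute 54: no B overlap → unchanged.
minute 77 to minute 84: fully covered by B → removed.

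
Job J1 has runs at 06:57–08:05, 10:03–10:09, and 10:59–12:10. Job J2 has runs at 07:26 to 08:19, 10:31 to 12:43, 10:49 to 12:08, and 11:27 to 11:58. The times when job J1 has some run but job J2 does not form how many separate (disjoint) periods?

2

B, merged: 07:26–08:19, 10:31–12:43.
A \ B = 06:57–07:26, 10:03–10:09.
That is 2 disjoint pieces.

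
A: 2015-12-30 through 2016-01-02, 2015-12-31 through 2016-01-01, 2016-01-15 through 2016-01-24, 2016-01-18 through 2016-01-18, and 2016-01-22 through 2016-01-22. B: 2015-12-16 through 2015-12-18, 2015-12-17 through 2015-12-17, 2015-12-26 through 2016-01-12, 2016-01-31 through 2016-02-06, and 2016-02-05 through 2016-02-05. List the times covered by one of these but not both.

2015-12-16 through 2015-12-18, 2015-12-26 through 2015-12-29, 2016-01-03 through 2016-01-12, 2016-01-15 through 2016-01-24, 2016-01-31 through 2016-02-06

First set merges to 2015-12-30 through 2016-01-02, 2016-01-15 through 2016-01-24.
Second set merges to 2015-12-16 through 2015-12-18, 2015-12-26 through 2016-01-12, 2016-01-31 through 2016-02-06.
A \ B = 2016-01-15 through 2016-01-24.
B \ A = 2015-12-16 through 2015-12-18, 2015-12-26 through 2015-12-29, 2016-01-03 through 2016-01-12, 2016-01-31 through 2016-02-06.
Union of the two gives the symmetric difference.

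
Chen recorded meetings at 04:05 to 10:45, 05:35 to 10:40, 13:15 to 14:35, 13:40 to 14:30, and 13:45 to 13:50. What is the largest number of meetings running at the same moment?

3

At 13:45, 3 of the intervals are simultaneously active.
No point has more.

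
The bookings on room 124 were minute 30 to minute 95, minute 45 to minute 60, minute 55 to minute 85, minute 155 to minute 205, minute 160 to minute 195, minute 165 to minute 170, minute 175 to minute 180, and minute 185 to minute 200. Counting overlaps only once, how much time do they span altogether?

Merged: minute 30 to minute 95, minute 155 to minute 205.
Lengths: 65 minutes + 50 minutes = 115 minutes.

115 minutes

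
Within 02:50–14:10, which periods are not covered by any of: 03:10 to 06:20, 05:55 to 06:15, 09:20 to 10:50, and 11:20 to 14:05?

02:50–03:10, 06:20–09:20, 10:50–11:20, 14:05–14:10

The merged coverage is 03:10–06:20, 09:20–10:50, 11:20–14:05.
Gaps within 02:50–14:10: 02:50–03:10, 06:20–09:20, 10:50–11:20, 14:05–14:10.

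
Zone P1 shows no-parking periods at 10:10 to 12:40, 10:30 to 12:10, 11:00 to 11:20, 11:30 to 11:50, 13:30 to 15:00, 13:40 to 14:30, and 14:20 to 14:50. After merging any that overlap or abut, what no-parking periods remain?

10:30–12:10 overlaps/touches 10:10–12:40 → extend to 10:10–12:40.
11:00–11:20 overlaps/touches 10:10–12:40 → extend to 10:10–12:40.
11:30–11:50 overlaps/touches 10:10–12:40 → extend to 10:10–12:40.
13:30–15:00 is disjoint → start new block.
13:40–14:30 overlaps/touches 13:30–15:00 → extend to 13:30–15:00.
14:20–14:50 overlaps/touches 13:30–15:00 → extend to 13:30–15:00.

10:10–12:40, 13:30–15:00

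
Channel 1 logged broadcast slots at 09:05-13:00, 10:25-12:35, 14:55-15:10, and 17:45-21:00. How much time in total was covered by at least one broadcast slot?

Merged: 09:05–13:00, 14:55–15:10, 17:45–21:00.
Lengths: 3 h 55 min + 15 min + 3 h 15 min = 7 h 25 min.

7 h 25 min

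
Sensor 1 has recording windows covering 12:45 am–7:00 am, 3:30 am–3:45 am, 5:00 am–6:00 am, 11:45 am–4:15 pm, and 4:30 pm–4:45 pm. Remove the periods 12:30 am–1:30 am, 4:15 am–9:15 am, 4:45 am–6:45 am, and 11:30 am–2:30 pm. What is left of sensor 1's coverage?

1:30 am-4:15 am, 2:30 pm-4:15 pm, 4:30 pm-4:45 pm

A, merged: 12:45 am-7:00 am, 11:45 am-4:15 pm, 4:30 pm-4:45 pm.
B, merged: 12:30 am-1:30 am, 4:15 am-9:15 am, 11:30 am-2:30 pm.
12:45 am-7:00 am with B removed leaves 1:30 am-4:15 am.
11:45 am-4:15 pm with B removed leaves 2:30 pm-4:15 pm.
4:30 pm-4:45 pm is untouched.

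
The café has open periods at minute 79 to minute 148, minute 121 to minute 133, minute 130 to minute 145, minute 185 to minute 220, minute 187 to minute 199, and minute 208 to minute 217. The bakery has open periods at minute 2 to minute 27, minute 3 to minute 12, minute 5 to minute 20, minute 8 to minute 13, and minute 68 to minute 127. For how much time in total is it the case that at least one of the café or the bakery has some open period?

140 minutes

A, merged: minute 79 to minute 148, minute 185 to minute 220.
B, merged: minute 2 to minute 27, minute 68 to minute 127.
A ∪ B = minute 2 to minute 27, minute 68 to minute 148, minute 185 to minute 220.
Total: 25 minutes + 80 minutes + 35 minutes = 140 minutes.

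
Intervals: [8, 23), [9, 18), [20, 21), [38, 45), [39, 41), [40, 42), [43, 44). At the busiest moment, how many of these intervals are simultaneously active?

At 40, 3 of the intervals are simultaneously active.
No point has more.

3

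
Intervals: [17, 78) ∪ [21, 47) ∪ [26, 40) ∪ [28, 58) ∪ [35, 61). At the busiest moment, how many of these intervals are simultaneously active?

Sweep endpoints in order; track running count of active intervals.
Peak of 5 reached at 35.

5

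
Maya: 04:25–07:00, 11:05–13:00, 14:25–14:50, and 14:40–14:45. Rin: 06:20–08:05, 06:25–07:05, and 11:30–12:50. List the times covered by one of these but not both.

Merge the first list: 04:25–07:00, 11:05–13:00, 14:25–14:50.
Merge the second list: 06:20–08:05, 11:30–12:50.
Only in the first: 04:25–06:20, 11:05–11:30, 12:50–13:00, 14:25–14:50.
Only in the second: 07:00–08:05.
Together these are the periods covered by exactly one.

04:25–06:20, 07:00–08:05, 11:05–11:30, 12:50–13:00, 14:25–14:50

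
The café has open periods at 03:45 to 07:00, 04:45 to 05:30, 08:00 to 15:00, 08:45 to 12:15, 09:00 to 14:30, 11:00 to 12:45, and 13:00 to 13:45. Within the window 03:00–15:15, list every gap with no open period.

After merging, the occupied span is 03:45–07:00, 08:00–15:00.
Complement within 03:00–15:15: 03:00–03:45, 07:00–08:00, 15:00–15:15.

03:00–03:45, 07:00–08:00, 15:00–15:15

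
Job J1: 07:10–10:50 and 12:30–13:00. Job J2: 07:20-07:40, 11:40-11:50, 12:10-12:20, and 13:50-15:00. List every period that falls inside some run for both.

07:10–10:50 ∩ B → 07:20–07:40.
12:30–13:00 meets no B interval.

07:20–07:40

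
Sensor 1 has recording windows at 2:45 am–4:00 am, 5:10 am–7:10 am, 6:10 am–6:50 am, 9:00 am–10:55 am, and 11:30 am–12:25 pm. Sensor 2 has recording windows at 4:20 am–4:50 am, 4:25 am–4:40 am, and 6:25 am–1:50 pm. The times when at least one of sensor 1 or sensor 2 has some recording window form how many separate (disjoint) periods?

First set merges to 2:45 am–4:00 am, 5:10 am–7:10 am, 9:00 am–10:55 am, 11:30 am–12:25 pm.
Second set merges to 4:20 am–4:50 am, 6:25 am–1:50 pm.
A ∪ B = 2:45 am–4:00 am, 4:20 am–4:50 am, 5:10 am–1:50 pm.
That is 3 disjoint pieces.

3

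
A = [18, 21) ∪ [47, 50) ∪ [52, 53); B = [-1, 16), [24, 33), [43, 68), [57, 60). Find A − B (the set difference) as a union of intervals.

B, merged: [-1, 16), [24, 33), [43, 68).
[18, 21) is untouched.
[47, 50) lies entirely inside B → drops out.
[52, 53) lies entirely inside B → drops out.

[18, 21)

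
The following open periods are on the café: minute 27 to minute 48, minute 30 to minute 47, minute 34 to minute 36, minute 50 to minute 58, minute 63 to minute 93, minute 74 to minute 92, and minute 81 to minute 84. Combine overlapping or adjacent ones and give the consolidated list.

minute 30 to minute 47 overlaps/touches minute 27 to minute 48 → extend to minute 27 to minute 48.
minute 34 to minute 36 overlaps/touches minute 27 to minute 48 → extend to minute 27 to minute 48.
minute 50 to minute 58 is disjoint → start new block.
minute 63 to minute 93 is disjoint → start new block.
minute 74 to minute 92 overlaps/touches minute 63 to minute 93 → extend to minute 63 to minute 93.
minute 81 to minute 84 overlaps/touches minute 63 to minute 93 → extend to minute 63 to minute 93.

minute 27 to minute 48, minute 50 to minute 58, minute 63 to minute 93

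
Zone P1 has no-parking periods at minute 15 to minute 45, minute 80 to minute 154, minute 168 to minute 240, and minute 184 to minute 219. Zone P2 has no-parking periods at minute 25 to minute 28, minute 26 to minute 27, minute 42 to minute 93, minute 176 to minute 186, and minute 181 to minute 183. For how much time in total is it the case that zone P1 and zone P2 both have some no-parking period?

A, merged: minute 15 to minute 45, minute 80 to minute 154, minute 168 to minute 240.
B, merged: minute 25 to minute 28, minute 42 to minute 93, minute 176 to minute 186.
A ∩ B = minute 25 to minute 28, minute 42 to minute 45, minute 80 to minute 93, minute 176 to minute 186.
Total: 3 minutes + 3 minutes + 13 minutes + 10 minutes = 29 minutes.

29 minutes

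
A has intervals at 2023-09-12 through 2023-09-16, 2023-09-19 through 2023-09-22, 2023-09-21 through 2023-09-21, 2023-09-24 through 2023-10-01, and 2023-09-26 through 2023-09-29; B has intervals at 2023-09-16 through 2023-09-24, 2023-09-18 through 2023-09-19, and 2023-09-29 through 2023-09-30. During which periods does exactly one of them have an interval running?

A, merged: 2023-09-12 through 2023-09-16, 2023-09-19 through 2023-09-22, 2023-09-24 through 2023-10-01.
B, merged: 2023-09-16 through 2023-09-24, 2023-09-29 through 2023-09-30.
A \ B = 2023-09-12 through 2023-09-15, 2023-09-25 through 2023-09-28, 2023-10-01 through 2023-10-01.
B \ A = 2023-09-17 through 2023-09-18, 2023-09-23 through 2023-09-23.
Union of the two gives the symmetric difference.

2023-09-12 through 2023-09-15, 2023-09-17 through 2023-09-18, 2023-09-23 through 2023-09-23, 2023-09-25 through 2023-09-28, 2023-10-01 through 2023-10-01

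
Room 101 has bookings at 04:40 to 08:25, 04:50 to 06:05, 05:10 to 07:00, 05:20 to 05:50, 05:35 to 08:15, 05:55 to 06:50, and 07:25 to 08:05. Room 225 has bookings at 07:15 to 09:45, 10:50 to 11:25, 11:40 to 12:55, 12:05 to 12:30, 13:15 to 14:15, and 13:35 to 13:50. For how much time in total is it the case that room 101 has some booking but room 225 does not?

2 h 35 min

First set merges to 04:40-08:25.
Second set merges to 07:15-09:45, 10:50-11:25, 11:40-12:55, 13:15-14:15.
A \ B = 04:40-07:15.
Total: 2 h 35 min.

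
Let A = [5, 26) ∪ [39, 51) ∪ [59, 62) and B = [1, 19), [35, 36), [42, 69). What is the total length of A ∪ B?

56

A ∪ B = [1, 26), [35, 36), [39, 69).
Total: 25 + 1 + 30 = 56.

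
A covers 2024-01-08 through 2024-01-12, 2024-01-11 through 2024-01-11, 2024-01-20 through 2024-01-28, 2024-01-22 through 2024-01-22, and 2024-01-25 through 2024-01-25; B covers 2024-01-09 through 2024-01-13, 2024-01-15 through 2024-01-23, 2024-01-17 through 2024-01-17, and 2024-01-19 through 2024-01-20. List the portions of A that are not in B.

2024-01-08 through 2024-01-08, 2024-01-24 through 2024-01-28

A, merged: 2024-01-08 through 2024-01-12, 2024-01-20 through 2024-01-28.
B, merged: 2024-01-09 through 2024-01-13, 2024-01-15 through 2024-01-23.
2024-01-08 through 2024-01-12 minus B → 2024-01-08 through 2024-01-08.
2024-01-20 through 2024-01-28 minus B → 2024-01-24 through 2024-01-28.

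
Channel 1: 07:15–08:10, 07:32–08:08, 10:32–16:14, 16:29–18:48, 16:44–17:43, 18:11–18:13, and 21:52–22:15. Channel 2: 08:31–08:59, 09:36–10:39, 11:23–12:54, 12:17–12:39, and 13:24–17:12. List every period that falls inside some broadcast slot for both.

10:32–10:39, 11:23–12:54, 13:24–16:14, 16:29–17:12

Merge the first list: 07:15–08:10, 10:32–16:14, 16:29–18:48, 21:52–22:15.
Merge the second list: 08:31–08:59, 09:36–10:39, 11:23–12:54, 13:24–17:12.
07:15–08:10 falls entirely outside B.
10:32–16:14 overlaps B on 10:32–10:39, 11:23–12:54, 13:24–16:14.
16:29–18:48 overlaps B on 16:29–17:12.
21:52–22:15 falls entirely outside B.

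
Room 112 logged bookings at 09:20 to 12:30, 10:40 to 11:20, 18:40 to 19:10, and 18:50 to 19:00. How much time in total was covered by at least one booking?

3 h 40 min

Merged: 09:20–12:30, 18:40–19:10.
Lengths: 3 h 10 min + 30 min = 3 h 40 min.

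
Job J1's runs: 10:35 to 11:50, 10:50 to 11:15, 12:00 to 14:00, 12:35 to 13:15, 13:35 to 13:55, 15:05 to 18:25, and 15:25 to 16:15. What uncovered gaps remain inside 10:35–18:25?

11:50-12:00, 14:00-15:05

After merging, the occupied span is 10:35-11:50, 12:00-14:00, 15:05-18:25.
Complement within 10:35-18:25: 11:50-12:00, 14:00-15:05.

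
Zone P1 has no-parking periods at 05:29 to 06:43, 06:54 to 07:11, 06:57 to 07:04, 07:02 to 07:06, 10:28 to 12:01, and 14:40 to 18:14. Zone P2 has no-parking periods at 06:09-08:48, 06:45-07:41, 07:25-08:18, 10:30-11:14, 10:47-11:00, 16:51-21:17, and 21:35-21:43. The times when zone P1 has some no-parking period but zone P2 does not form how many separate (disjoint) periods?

4

First set merges to 05:29–06:43, 06:54–07:11, 10:28–12:01, 14:40–18:14.
Second set merges to 06:09–08:48, 10:30–11:14, 16:51–21:17, 21:35–21:43.
A \ B = 05:29–06:09, 10:28–10:30, 11:14–12:01, 14:40–16:51.
That is 4 disjoint pieces.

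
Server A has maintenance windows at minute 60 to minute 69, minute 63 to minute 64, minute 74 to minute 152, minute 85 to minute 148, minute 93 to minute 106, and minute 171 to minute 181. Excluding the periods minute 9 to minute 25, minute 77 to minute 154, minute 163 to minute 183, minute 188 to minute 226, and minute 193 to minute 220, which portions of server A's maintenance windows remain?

minute 60 to minute 69, minute 74 to minute 77

Merge the first list: minute 60 to minute 69, minute 74 to minute 152, minute 171 to minute 181.
Merge the second list: minute 9 to minute 25, minute 77 to minute 154, minute 163 to minute 183, minute 188 to minute 226.
minute 60 to minute 69 is untouched.
minute 74 to minute 152 with B removed leaves minute 74 to minute 77.
minute 171 to minute 181 lies entirely inside B → drops out.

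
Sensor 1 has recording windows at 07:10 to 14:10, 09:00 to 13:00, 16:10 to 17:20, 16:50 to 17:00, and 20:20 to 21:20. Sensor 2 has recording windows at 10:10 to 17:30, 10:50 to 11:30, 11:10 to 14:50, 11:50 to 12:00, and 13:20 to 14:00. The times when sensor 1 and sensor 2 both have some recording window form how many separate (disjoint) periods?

2

First set merges to 07:10-14:10, 16:10-17:20, 20:20-21:20.
Second set merges to 10:10-17:30.
A ∩ B = 10:10-14:10, 16:10-17:20.
That is 2 disjoint pieces.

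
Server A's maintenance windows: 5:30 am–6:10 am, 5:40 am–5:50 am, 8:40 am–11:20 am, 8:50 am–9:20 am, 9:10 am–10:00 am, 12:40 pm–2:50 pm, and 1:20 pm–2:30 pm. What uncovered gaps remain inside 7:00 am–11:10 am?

7:00 am–8:40 am

Covered (merged): 5:30 am–6:10 am, 8:40 am–11:20 am, 12:40 pm–2:50 pm.
Gaps within 7:00 am–11:10 am: 7:00 am–8:40 am.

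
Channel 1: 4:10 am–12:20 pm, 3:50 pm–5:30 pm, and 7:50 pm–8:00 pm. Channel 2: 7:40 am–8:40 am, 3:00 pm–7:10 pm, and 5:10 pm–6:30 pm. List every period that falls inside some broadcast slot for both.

Second set merges to 7:40 am–8:40 am, 3:00 pm–7:10 pm.
4:10 am–12:20 pm meets the second set on 7:40 am–8:40 am.
3:50 pm–5:30 pm meets the second set on 3:50 pm–5:30 pm.
7:50 pm–8:00 pm: no overlap with the second set.

7:40 am–8:40 am, 3:50 pm–5:30 pm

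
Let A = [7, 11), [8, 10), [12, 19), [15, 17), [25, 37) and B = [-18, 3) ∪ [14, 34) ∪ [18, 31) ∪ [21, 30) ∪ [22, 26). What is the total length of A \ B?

9

Merge the first list: [7, 11), [12, 19), [25, 37).
Merge the second list: [-18, 3), [14, 34).
A \ B = [7, 11), [12, 14), [34, 37).
Total: 4 + 2 + 3 = 9.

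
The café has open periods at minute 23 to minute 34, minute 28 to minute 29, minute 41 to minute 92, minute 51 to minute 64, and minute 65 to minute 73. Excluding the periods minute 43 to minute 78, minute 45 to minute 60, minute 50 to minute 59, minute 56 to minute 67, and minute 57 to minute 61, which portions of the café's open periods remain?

minute 23 to minute 34, minute 41 to minute 43, minute 78 to minute 92

Merge the first list: minute 23 to minute 34, minute 41 to minute 92.
Merge the second list: minute 43 to minute 78.
minute 23 to minute 34: nothing removed.
minute 41 to minute 92 \ B = minute 41 to minute 43, minute 78 to minute 92.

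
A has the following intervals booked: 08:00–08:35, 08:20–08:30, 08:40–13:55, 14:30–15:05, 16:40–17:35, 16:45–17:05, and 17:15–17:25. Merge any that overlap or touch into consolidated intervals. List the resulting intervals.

08:00–08:35, 08:40–13:55, 14:30–15:05, 16:40–17:35

08:20–08:30 overlaps/touches 08:00–08:35 → extend to 08:00–08:35.
08:40–13:55 is disjoint → start new block.
14:30–15:05 is disjoint → start new block.
16:40–17:35 is disjoint → start new block.
16:45–17:05 overlaps/touches 16:40–17:35 → extend to 16:40–17:35.
17:15–17:25 overlaps/touches 16:40–17:35 → extend to 16:40–17:35.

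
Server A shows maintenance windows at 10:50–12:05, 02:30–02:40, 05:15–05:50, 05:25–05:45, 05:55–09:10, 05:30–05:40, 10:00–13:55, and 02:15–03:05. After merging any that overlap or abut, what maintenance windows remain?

Sort by start: 02:15–03:05, 02:30–02:40, 05:15–05:50, 05:25–05:45, 05:30–05:40, 05:55–09:10, 10:00–13:55, 10:50–12:05.
02:30–02:40 overlaps/touches 02:15–03:05 → extend to 02:15–03:05.
05:15–05:50 is disjoint → start new block.
05:25–05:45 overlaps/touches 05:15–05:50 → extend to 05:15–05:50.
05:30–05:40 overlaps/touches 05:15–05:50 → extend to 05:15–05:50.
05:55–09:10 is disjoint → start new block.
10:00–13:55 is disjoint → start new block.
10:50–12:05 overlaps/touches 10:00–13:55 → extend to 10:00–13:55.

02:15–03:05, 05:15–05:50, 05:55–09:10, 10:00–13:55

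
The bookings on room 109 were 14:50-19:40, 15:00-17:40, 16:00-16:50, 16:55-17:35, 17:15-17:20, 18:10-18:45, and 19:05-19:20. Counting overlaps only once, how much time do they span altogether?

4 h 50 min

Merged: 14:50–19:40.
Length: 4 h 50 min.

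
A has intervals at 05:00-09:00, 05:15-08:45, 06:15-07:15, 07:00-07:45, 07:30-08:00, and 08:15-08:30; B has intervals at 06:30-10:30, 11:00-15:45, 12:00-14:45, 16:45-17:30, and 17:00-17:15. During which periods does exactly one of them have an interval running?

A, merged: 05:00–09:00.
B, merged: 06:30–10:30, 11:00–15:45, 16:45–17:30.
A \ B = 05:00–06:30.
B \ A = 09:00–10:30, 11:00–15:45, 16:45–17:30.
Union of the two gives the symmetric difference.

05:00–06:30, 09:00–10:30, 11:00–15:45, 16:45–17:30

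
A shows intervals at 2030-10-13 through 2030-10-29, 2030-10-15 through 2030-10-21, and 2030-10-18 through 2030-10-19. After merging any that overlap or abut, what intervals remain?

2030-10-13 through 2030-10-29

2030-10-15 through 2030-10-21 overlaps/touches 2030-10-13 through 2030-10-29 → extend to 2030-10-13 through 2030-10-29.
2030-10-18 through 2030-10-19 overlaps/touches 2030-10-13 through 2030-10-29 → extend to 2030-10-13 through 2030-10-29.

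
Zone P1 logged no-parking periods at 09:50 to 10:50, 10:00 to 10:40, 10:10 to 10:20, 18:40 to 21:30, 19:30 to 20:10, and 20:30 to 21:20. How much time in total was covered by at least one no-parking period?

Merged: 09:50–10:50, 18:40–21:30.
Lengths: 1 h + 2 h 50 min = 3 h 50 min.

3 h 50 min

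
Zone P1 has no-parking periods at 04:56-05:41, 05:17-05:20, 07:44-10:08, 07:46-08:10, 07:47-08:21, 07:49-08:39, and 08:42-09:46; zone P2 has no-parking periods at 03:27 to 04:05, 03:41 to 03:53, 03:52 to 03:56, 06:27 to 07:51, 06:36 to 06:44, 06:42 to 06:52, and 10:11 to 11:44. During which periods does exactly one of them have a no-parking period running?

03:27-04:05, 04:56-05:41, 06:27-07:44, 07:51-10:08, 10:11-11:44

A, merged: 04:56-05:41, 07:44-10:08.
B, merged: 03:27-04:05, 06:27-07:51, 10:11-11:44.
A but not B: 04:56-05:41, 07:51-10:08.
B but not A: 03:27-04:05, 06:27-07:44, 10:11-11:44.
Combining gives A △ B.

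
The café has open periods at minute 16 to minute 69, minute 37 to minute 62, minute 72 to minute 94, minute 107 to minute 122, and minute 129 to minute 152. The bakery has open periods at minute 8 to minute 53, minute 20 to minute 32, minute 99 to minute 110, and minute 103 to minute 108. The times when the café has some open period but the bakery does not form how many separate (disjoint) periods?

4

First set merges to minute 16 to minute 69, minute 72 to minute 94, minute 107 to minute 122, minute 129 to minute 152.
Second set merges to minute 8 to minute 53, minute 99 to minute 110.
A \ B = minute 53 to minute 69, minute 72 to minute 94, minute 110 to minute 122, minute 129 to minute 152.
That is 4 disjoint pieces.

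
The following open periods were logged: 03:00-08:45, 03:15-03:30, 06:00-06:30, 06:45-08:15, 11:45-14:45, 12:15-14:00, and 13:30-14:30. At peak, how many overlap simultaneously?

3

Sweep endpoints in order; track running count of active intervals.
Peak of 3 reached at 13:30.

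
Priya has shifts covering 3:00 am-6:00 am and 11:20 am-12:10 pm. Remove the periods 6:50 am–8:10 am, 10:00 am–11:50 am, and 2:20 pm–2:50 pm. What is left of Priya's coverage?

3:00 am–6:00 am, 11:50 am–12:10 pm

3:00 am–6:00 am: no B overlap → unchanged.
11:20 am–12:10 pm minus B → 11:50 am–12:10 pm.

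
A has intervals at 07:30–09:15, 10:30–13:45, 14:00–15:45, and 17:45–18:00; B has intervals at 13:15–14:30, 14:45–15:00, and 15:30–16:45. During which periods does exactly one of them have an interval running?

07:30-09:15, 10:30-13:15, 13:45-14:00, 14:30-14:45, 15:00-15:30, 15:45-16:45, 17:45-18:00

A but not B: 07:30-09:15, 10:30-13:15, 14:30-14:45, 15:00-15:30, 17:45-18:00.
B but not A: 13:45-14:00, 15:45-16:45.
Combining gives A △ B.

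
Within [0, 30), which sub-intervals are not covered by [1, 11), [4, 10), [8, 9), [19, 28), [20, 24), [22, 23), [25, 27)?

The merged coverage is [1, 11), [19, 28).
Gaps within [0, 30): [0, 1), [11, 19), [28, 30).

[0, 1) ∪ [11, 19) ∪ [28, 30)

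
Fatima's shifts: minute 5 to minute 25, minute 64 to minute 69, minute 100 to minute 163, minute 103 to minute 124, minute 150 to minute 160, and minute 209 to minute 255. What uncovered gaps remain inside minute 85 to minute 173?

minute 85 to minute 100, minute 163 to minute 173

The merged coverage is minute 5 to minute 25, minute 64 to minute 69, minute 100 to minute 163, minute 209 to minute 255.
Gaps within minute 85 to minute 173: minute 85 to minute 100, minute 163 to minute 173.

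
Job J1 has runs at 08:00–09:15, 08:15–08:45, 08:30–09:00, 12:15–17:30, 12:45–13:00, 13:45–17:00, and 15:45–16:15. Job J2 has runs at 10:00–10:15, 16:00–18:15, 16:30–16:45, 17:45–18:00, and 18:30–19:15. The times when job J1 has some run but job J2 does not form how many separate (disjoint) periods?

A, merged: 08:00-09:15, 12:15-17:30.
B, merged: 10:00-10:15, 16:00-18:15, 18:30-19:15.
A \ B = 08:00-09:15, 12:15-16:00.
That is 2 disjoint pieces.

2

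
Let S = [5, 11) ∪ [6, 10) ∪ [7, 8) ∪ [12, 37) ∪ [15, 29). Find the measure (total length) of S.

31

Merged: [5, 11), [12, 37).
Lengths: 6 + 25 = 31.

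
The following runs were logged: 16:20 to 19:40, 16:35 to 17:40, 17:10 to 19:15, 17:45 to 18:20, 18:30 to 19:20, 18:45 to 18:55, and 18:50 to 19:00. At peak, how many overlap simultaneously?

At 18:50, 5 of the intervals are simultaneously active.
No point has more.

5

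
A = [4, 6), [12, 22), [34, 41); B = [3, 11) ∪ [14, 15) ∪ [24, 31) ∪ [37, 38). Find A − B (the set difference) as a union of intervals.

[12, 14) ∪ [15, 22) ∪ [34, 37) ∪ [38, 41)

[4, 6) lies entirely inside B → drops out.
[12, 22) with B removed leaves [12, 14), [15, 22).
[34, 41) with B removed leaves [34, 37), [38, 41).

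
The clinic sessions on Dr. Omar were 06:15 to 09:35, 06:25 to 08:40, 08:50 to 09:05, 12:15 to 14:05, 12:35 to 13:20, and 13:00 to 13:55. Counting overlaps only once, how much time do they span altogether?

5 h 10 min

Merged: 06:15-09:35, 12:15-14:05.
Lengths: 3 h 20 min + 1 h 50 min = 5 h 10 min.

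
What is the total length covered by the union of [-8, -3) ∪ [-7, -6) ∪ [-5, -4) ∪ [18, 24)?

11

Merged: [-8, -3), [18, 24).
Lengths: 5 + 6 = 11.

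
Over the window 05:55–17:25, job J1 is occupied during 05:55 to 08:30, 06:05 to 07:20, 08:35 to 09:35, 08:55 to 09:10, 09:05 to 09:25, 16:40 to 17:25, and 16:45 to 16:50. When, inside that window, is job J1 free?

08:30–08:35, 09:35–16:40

After merging, the occupied span is 05:55–08:30, 08:35–09:35, 16:40–17:25.
Uncovered inside 05:55–17:25: 08:30–08:35, 09:35–16:40.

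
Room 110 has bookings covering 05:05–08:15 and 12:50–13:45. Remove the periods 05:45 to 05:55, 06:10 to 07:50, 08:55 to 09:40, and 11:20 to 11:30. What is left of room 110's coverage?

05:05-05:45, 05:55-06:10, 07:50-08:15, 12:50-13:45

05:05-08:15 with B removed leaves 05:05-05:45, 05:55-06:10, 07:50-08:15.
12:50-13:45 is untouched.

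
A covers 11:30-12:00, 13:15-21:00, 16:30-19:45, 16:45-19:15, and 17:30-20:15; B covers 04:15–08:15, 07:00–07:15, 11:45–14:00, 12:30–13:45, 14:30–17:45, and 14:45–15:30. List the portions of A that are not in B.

11:30–11:45, 14:00–14:30, 17:45–21:00

A, merged: 11:30–12:00, 13:15–21:00.
B, merged: 04:15–08:15, 11:45–14:00, 14:30–17:45.
11:30–12:00 \ B = 11:30–11:45.
13:15–21:00 \ B = 14:00–14:30, 17:45–21:00.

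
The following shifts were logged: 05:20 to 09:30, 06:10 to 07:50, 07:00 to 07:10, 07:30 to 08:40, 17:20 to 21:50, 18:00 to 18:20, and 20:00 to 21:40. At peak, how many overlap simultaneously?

3

Walk the sorted start/end points keeping a running depth.
The depth first hits 3 at 07:00.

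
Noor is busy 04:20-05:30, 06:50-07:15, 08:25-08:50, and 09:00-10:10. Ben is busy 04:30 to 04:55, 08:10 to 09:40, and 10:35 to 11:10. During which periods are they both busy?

04:20-05:30 meets the second set on 04:30-04:55.
06:50-07:15: no overlap with the second set.
08:25-08:50 meets the second set on 08:25-08:50.
09:00-10:10 meets the second set on 09:00-09:40.

04:30-04:55, 08:25-08:50, 09:00-09:40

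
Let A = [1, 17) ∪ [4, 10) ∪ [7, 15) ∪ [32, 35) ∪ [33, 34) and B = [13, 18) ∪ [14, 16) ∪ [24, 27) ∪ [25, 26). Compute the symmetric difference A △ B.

[1, 13) ∪ [17, 18) ∪ [24, 27) ∪ [32, 35)

A, merged: [1, 17), [32, 35).
B, merged: [13, 18), [24, 27).
A but not B: [1, 13), [32, 35).
B but not A: [17, 18), [24, 27).
Combining gives A △ B.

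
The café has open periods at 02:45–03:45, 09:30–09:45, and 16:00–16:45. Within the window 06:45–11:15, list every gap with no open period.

After merging, the occupied span is 02:45–03:45, 09:30–09:45, 16:00–16:45.
Uncovered inside 06:45–11:15: 06:45–09:30, 09:45–11:15.

06:45–09:30, 09:45–11:15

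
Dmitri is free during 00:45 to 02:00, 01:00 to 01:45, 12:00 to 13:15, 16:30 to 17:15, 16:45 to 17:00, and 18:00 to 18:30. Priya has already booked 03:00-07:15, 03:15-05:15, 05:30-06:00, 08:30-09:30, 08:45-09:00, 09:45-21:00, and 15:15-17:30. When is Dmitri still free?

00:45-02:00

First set merges to 00:45-02:00, 12:00-13:15, 16:30-17:15, 18:00-18:30.
Second set merges to 03:00-07:15, 08:30-09:30, 09:45-21:00.
00:45-02:00: nothing removed.
12:00-13:15: entirely removed.
16:30-17:15: entirely removed.
18:00-18:30: entirely removed.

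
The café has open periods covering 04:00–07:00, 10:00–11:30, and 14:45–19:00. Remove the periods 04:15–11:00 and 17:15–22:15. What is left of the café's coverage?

04:00–04:15, 11:00–11:30, 14:45–17:15

04:00–07:00 with B removed leaves 04:00–04:15.
10:00–11:30 with B removed leaves 11:00–11:30.
14:45–19:00 with B removed leaves 14:45–17:15.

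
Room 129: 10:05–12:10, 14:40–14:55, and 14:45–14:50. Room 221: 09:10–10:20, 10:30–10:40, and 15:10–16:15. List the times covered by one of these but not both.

09:10–10:05, 10:20–10:30, 10:40–12:10, 14:40–14:55, 15:10–16:15

A, merged: 10:05–12:10, 14:40–14:55.
A but not B: 10:20–10:30, 10:40–12:10, 14:40–14:55.
B but not A: 09:10–10:05, 15:10–16:15.
Combining gives A △ B.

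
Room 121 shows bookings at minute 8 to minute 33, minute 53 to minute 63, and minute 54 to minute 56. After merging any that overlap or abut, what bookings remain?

minute 53 to minute 63 is disjoint → start new block.
minute 54 to minute 56 overlaps/touches minute 53 to minute 63 → extend to minute 53 to minute 63.

minute 8 to minute 33, minute 53 to minute 63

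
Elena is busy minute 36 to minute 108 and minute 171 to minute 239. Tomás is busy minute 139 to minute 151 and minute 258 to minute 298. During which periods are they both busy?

minute 36 to minute 108 meets no B interval.
minute 171 to minute 239 meets no B interval.
No overlap.

none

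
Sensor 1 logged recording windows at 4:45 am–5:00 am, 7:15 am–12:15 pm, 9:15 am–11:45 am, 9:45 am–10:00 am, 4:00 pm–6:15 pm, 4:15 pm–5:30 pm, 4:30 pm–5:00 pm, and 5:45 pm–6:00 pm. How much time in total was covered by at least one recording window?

Merged: 4:45 am-5:00 am, 7:15 am-12:15 pm, 4:00 pm-6:15 pm.
Lengths: 15 min + 5 h + 2 h 15 min = 7 h 30 min.

7 h 30 min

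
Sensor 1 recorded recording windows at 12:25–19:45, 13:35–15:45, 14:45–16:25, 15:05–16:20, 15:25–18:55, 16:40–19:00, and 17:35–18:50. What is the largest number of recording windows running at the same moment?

At 15:25, 5 of the intervals are simultaneously active.
No point has more.

5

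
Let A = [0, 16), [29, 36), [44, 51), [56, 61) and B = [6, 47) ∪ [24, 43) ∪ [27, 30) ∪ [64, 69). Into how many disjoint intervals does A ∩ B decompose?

3

B, merged: [6, 47), [64, 69).
A ∩ B = [6, 16), [29, 36), [44, 47).
That is 3 disjoint pieces.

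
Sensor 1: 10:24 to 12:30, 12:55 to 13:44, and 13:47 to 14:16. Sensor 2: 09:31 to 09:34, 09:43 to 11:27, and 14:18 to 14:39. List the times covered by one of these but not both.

09:31–09:34, 09:43–10:24, 11:27–12:30, 12:55–13:44, 13:47–14:16, 14:18–14:39

A but not B: 11:27–12:30, 12:55–13:44, 13:47–14:16.
B but not A: 09:31–09:34, 09:43–10:24, 14:18–14:39.
Combining gives A △ B.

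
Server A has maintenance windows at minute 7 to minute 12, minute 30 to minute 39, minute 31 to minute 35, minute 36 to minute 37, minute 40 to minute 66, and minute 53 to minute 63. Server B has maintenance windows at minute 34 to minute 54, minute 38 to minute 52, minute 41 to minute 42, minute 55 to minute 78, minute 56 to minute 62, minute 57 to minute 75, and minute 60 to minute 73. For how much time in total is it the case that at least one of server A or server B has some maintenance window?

53 minutes

A, merged: minute 7 to minute 12, minute 30 to minute 39, minute 40 to minute 66.
B, merged: minute 34 to minute 54, minute 55 to minute 78.
A ∪ B = minute 7 to minute 12, minute 30 to minute 78.
Total: 5 minutes + 48 minutes = 53 minutes.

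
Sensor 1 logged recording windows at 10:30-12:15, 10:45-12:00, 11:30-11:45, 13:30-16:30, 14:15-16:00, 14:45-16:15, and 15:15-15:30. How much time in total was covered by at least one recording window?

Merged: 10:30–12:15, 13:30–16:30.
Lengths: 1 h 45 min + 3 h = 4 h 45 min.

4 h 45 min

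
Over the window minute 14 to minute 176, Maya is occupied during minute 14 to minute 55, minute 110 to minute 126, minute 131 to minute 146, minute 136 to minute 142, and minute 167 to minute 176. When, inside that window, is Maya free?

After merging, the occupied span is minute 14 to minute 55, minute 110 to minute 126, minute 131 to minute 146, minute 167 to minute 176.
Gaps within minute 14 to minute 176: minute 55 to minute 110, minute 126 to minute 131, minute 146 to minute 167.

minute 55 to minute 110, minute 126 to minute 131, minute 146 to minute 167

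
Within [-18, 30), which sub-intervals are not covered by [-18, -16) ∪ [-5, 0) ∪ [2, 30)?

Covered (merged): [-18, -16), [-5, 0), [2, 30).
Complement within [-18, 30): [-16, -5), [0, 2).

[-16, -5) ∪ [0, 2)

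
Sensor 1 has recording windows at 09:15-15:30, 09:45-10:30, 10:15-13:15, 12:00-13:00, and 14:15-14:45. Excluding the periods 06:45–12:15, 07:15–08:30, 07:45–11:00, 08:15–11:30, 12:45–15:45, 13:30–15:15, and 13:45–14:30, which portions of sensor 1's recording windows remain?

A, merged: 09:15-15:30.
B, merged: 06:45-12:15, 12:45-15:45.
09:15-15:30 with B removed leaves 12:15-12:45.

12:15-12:45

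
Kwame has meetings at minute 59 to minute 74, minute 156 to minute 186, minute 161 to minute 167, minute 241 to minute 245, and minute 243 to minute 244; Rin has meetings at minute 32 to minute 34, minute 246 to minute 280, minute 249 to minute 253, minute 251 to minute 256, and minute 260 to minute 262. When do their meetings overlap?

Merge the first list: minute 59 to minute 74, minute 156 to minute 186, minute 241 to minute 245.
Merge the second list: minute 32 to minute 34, minute 246 to minute 280.
minute 59 to minute 74 meets no B interval.
minute 156 to minute 186 meets no B interval.
minute 241 to minute 245 meets no B interval.
No overlap.

none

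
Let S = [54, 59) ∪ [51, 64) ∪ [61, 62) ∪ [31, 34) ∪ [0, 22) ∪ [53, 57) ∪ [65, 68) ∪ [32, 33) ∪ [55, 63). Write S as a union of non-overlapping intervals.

[0, 22) ∪ [31, 34) ∪ [51, 64) ∪ [65, 68)

Sort by start: [0, 22), [31, 34), [32, 33), [51, 64), [53, 57), [54, 59), [55, 63), [61, 62), [65, 68).
[31, 34) is disjoint → start new block.
[32, 33) overlaps/touches [31, 34) → extend to [31, 34).
[51, 64) is disjoint → start new block.
[53, 57) overlaps/touches [51, 64) → extend to [51, 64).
[54, 59) overlaps/touches [51, 64) → extend to [51, 64).
[55, 63) overlaps/touches [51, 64) → extend to [51, 64).
[61, 62) overlaps/touches [51, 64) → extend to [51, 64).
[65, 68) is disjoint → start new block.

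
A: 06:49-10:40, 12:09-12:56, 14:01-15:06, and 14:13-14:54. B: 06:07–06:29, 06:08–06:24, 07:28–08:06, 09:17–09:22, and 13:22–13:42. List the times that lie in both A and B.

Merge the first list: 06:49-10:40, 12:09-12:56, 14:01-15:06.
Merge the second list: 06:07-06:29, 07:28-08:06, 09:17-09:22, 13:22-13:42.
06:49-10:40 overlaps B on 07:28-08:06, 09:17-09:22.
12:09-12:56 falls entirely outside B.
14:01-15:06 falls entirely outside B.

07:28-08:06, 09:17-09:22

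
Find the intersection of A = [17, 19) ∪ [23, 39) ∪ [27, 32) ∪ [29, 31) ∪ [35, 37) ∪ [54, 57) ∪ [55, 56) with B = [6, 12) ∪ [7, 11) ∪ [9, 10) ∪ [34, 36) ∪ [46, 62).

[34, 36) ∪ [54, 57)

A, merged: [17, 19), [23, 39), [54, 57).
B, merged: [6, 12), [34, 36), [46, 62).
[17, 19) meets no B interval.
[23, 39) ∩ B → [34, 36).
[54, 57) ∩ B → [54, 57).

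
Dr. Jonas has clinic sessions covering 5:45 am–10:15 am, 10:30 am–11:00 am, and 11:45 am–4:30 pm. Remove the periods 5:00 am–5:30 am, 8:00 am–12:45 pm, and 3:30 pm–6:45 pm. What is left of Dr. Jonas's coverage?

5:45 am–8:00 am, 12:45 pm–3:30 pm

5:45 am–10:15 am minus B → 5:45 am–8:00 am.
10:30 am–11:00 am: fully covered by B → removed.
11:45 am–4:30 pm minus B → 12:45 pm–3:30 pm.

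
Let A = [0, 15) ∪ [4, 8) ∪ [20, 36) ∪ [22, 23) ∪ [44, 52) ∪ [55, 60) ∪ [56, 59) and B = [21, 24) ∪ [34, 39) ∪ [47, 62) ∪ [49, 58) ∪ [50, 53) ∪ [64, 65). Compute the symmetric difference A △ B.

[0, 15) ∪ [20, 21) ∪ [24, 34) ∪ [36, 39) ∪ [44, 47) ∪ [52, 55) ∪ [60, 62) ∪ [64, 65)

A, merged: [0, 15), [20, 36), [44, 52), [55, 60).
B, merged: [21, 24), [34, 39), [47, 62), [64, 65).
A but not B: [0, 15), [20, 21), [24, 34), [44, 47).
B but not A: [36, 39), [52, 55), [60, 62), [64, 65).
Combining gives A △ B.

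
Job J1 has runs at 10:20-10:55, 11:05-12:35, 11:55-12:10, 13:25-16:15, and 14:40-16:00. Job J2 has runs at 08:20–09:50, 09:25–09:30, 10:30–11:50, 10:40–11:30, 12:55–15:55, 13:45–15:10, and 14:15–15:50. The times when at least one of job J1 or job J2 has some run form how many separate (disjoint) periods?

3

A, merged: 10:20–10:55, 11:05–12:35, 13:25–16:15.
B, merged: 08:20–09:50, 10:30–11:50, 12:55–15:55.
A ∪ B = 08:20–09:50, 10:20–12:35, 12:55–16:15.
That is 3 disjoint pieces.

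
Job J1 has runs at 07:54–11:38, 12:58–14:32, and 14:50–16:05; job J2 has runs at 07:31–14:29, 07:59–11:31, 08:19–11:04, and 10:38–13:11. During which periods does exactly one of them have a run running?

07:31–07:54, 11:38–12:58, 14:29–14:32, 14:50–16:05

Merge the second list: 07:31–14:29.
Only in the first: 14:29–14:32, 14:50–16:05.
Only in the second: 07:31–07:54, 11:38–12:58.
Together these are the periods covered by exactly one.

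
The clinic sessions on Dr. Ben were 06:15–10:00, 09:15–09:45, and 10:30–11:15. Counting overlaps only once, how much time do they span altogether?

4 h 30 min

Merged: 06:15-10:00, 10:30-11:15.
Lengths: 3 h 45 min + 45 min = 4 h 30 min.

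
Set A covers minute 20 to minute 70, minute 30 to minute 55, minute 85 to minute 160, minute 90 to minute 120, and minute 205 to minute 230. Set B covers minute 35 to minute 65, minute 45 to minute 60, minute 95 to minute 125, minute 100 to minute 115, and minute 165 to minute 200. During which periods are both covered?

A, merged: minute 20 to minute 70, minute 85 to minute 160, minute 205 to minute 230.
B, merged: minute 35 to minute 65, minute 95 to minute 125, minute 165 to minute 200.
minute 20 to minute 70 meets the second set on minute 35 to minute 65.
minute 85 to minute 160 meets the second set on minute 95 to minute 125.
minute 205 to minute 230: no overlap with the second set.

minute 35 to minute 65, minute 95 to minute 125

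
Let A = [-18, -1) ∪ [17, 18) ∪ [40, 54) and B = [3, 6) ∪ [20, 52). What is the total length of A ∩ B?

12

A ∩ B = [40, 52).
Total: 12.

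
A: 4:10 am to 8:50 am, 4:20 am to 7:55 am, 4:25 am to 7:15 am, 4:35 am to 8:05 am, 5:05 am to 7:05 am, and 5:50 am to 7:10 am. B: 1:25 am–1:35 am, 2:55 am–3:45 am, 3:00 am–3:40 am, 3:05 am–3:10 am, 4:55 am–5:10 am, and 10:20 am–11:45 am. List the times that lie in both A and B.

4:55 am–5:10 am

Merge the first list: 4:10 am–8:50 am.
Merge the second list: 1:25 am–1:35 am, 2:55 am–3:45 am, 4:55 am–5:10 am, 10:20 am–11:45 am.
4:10 am–8:50 am meets the second set on 4:55 am–5:10 am.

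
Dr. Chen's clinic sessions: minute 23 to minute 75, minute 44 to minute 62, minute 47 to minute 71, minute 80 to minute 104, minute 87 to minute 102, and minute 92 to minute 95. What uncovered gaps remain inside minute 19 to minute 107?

minute 19 to minute 23, minute 75 to minute 80, minute 104 to minute 107

After merging, the occupied span is minute 23 to minute 75, minute 80 to minute 104.
Complement within minute 19 to minute 107: minute 19 to minute 23, minute 75 to minute 80, minute 104 to minute 107.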